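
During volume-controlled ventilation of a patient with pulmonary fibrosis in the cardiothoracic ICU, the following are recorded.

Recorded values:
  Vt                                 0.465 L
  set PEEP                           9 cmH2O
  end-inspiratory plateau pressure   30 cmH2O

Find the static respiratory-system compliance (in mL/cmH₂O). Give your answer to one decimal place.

Cstat = Vt / (Pplat − PEEP) = 465 / (30 − 9) = 465 / 21.0 = 22.143 mL/cmH2O.

22.1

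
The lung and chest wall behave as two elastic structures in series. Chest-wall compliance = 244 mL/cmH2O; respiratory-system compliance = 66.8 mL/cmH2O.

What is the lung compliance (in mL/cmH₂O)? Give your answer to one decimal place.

1/CL = 1/Crs − 1/Ccw.
1/CL = 1/66.8 − 1/244 = 0.01087.
CL = 91.996 mL/cmH2O.

92.0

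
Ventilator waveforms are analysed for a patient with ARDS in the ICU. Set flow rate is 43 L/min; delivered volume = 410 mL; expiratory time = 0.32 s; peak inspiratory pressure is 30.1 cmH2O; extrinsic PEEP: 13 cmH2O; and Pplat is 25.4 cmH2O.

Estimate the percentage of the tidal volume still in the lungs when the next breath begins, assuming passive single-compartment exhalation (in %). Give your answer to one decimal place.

22.9

Flow: 43 L/min ÷ 60 = 0.7167 L/s.
R = (PIP − Pplat)/V̇ = (30.1 − 25.4) / 0.7167 = 4.7/0.7167 = 6.558 cmH2O·s/L.
C = Vt/(Pplat − PEEP) = 410.0 / (25.4 − 13) = 410.0/12.4 = 33.065 mL/cmH2O.
τ = R × C = 6.558 × 0.03307 L/cmH2O = 0.2169 s.
Fraction remaining at end-expiration = e^(−Te/τ) = e^(−0.32/0.2169) = 0.2287 → 22.87%.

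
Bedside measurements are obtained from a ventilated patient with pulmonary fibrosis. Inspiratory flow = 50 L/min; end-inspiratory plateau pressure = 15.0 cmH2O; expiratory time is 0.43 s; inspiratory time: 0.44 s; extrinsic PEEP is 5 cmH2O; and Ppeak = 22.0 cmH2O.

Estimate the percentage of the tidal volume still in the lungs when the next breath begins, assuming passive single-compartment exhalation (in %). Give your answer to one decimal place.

24.8

Flow: 50 L/min ÷ 60 = 0.8333 L/s.
Vt = flow × Ti = 0.8333 L/s × 0.44 s × 1000 mL/L = 366.65 mL.
R = (PIP − Pplat)/V̇ = (22.0 − 15.0) / 0.8333 = 7.0/0.8333 = 8.4 cmH2O·s/L.
C = Vt/(Pplat − PEEP) = 366.65 / (15.0 − 5) = 366.65/10.0 = 36.665 mL/cmH2O.
τ = R × C = 8.4 × 0.03667 L/cmH2O = 0.308 s.
Fraction remaining at end-expiration = e^(−Te/τ) = e^(−0.43/0.308) = 0.2476 → 24.76%.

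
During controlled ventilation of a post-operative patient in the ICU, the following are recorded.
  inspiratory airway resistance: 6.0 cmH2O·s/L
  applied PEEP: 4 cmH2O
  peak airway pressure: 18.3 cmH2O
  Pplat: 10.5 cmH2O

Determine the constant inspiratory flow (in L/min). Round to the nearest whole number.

78

flow = (PIP − Pplat) / Raw = (18.3 − 10.5) / 6.0 = 1.3 L/s × 60 = 78.0 L/min.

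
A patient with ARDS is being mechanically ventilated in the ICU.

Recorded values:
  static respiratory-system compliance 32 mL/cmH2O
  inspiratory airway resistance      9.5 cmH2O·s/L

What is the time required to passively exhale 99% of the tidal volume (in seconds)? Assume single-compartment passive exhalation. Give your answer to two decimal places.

1.40

τ = R × C = 9.5 × 32 mL/cmH2O = 9.5 × 0.032 L/cmH2O = 0.304 s.
Exhaled fraction f = 1 − e^(−t/τ) → t = −τ·ln(1 − f) = −0.304·ln(0.01) = 1.4 s.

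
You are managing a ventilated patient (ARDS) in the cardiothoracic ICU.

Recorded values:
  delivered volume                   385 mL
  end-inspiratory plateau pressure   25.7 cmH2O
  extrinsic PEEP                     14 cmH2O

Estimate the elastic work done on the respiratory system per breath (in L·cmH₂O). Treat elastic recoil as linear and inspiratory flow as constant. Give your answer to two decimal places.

2.25

Elastic work ≈ ½ × (Pplat − PEEP) × Vt = 0.5 × (25.7 − 14) × 0.385 L = 0.5 × 11.7 × 0.385 = 2.252 L·cmH2O.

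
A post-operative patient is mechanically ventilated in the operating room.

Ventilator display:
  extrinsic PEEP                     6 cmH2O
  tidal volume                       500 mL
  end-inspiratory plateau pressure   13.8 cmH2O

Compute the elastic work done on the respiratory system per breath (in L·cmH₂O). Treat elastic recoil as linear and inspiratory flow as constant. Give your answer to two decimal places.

1.95

Elastic work ≈ ½ × (Pplat − PEEP) × Vt = 0.5 × (13.8 − 6) × 0.500 L = 0.5 × 7.8 × 0.500 = 1.95 L·cmH2O.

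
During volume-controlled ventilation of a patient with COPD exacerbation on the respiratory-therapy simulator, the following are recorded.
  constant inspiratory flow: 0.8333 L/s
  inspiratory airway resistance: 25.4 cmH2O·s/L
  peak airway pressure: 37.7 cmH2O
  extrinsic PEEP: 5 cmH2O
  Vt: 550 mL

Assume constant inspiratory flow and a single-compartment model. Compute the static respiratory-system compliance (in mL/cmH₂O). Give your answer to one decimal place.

47.7

Equation of motion (constant flow): PIP = Vt/C + R·V̇ + PEEP.
Vt/C = PIP − R·V̇ − PEEP = 37.7 − 25.4×0.8333 − 5 = 37.7 − 21.166 − 5 = 11.534 cmH2O.
C = Vt / 11.534 = 550 / 11.534 = 47.685 mL/cmH2O.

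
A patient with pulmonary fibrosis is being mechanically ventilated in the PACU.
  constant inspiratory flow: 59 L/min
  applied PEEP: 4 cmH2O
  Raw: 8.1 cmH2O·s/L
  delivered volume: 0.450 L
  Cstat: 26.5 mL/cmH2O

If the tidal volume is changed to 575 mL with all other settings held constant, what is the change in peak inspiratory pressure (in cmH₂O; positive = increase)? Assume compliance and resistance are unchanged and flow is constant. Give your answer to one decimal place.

4.7

PIP = Vt/C + R·V̇ + PEEP (constant-flow equation of motion).
Only the elastic term changes: ΔPIP = ΔVt / C = (575 − 450) / 26.5 = 4.717 cmH2O.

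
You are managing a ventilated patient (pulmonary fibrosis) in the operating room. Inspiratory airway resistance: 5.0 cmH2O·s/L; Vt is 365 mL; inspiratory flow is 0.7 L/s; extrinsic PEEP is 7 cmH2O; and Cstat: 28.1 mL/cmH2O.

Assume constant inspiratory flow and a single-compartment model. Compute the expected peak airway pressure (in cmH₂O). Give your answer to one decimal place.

Equation of motion (constant flow): PIP = Vt/C + R·V̇ + PEEP.
PIP = 365/28.1 + 5.0×0.7 + 7 = 12.989 + 3.5 + 7 = 23.489 cmH2O.

23.5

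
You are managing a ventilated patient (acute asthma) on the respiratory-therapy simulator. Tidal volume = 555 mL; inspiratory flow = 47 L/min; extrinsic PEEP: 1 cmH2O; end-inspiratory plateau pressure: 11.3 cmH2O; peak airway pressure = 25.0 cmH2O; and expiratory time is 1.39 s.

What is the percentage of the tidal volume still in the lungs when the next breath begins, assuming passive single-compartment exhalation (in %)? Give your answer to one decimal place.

Flow: 47 L/min ÷ 60 = 0.7833 L/s.
R = (PIP − Pplat)/V̇ = (25.0 − 11.3) / 0.7833 = 13.7/0.7833 = 17.49 cmH2O·s/L.
C = Vt/(Pplat − PEEP) = 555.0 / (11.3 − 1) = 555.0/10.3 = 53.883 mL/cmH2O.
τ = R × C = 17.49 × 0.05388 L/cmH2O = 0.9424 s.
Fraction remaining at end-expiration = e^(−Te/τ) = e^(−1.39/0.9424) = 0.2288 → 22.88%.

22.9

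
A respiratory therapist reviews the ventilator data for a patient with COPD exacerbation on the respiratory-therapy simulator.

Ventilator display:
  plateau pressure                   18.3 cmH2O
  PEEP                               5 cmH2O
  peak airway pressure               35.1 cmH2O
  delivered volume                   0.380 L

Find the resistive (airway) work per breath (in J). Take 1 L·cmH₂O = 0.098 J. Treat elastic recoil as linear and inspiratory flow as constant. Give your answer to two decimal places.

0.63

With constant inspiratory flow the resistive pressure is constant at PIP − Pplat = 35.1 − 18.3 = 16.8 cmH2O, so resistive work = 16.8 × 0.380 = 6.384 L·cmH2O.
× 0.098 J/(L·cmH2O) → 0.6256 J.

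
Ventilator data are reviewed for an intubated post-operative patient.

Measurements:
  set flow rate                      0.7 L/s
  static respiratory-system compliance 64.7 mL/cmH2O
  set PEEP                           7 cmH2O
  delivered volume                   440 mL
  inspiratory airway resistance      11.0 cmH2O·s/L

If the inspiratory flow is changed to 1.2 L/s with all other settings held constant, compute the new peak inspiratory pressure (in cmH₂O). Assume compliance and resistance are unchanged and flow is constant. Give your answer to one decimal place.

PIP = Vt/C + R·V̇ + PEEP (constant-flow equation of motion).
Only the resistive term changes: ΔPIP = R × ΔV̇ = 11.0 × (1.2 − 0.7) = 11.0 × 0.5 = 5.5 cmH2O.
Original PIP = 440/64.7 + 11.0×0.7 + 7 = 21.501 cmH2O; new PIP = 21.501 + (5.5) = 27.001 cmH2O.

27.0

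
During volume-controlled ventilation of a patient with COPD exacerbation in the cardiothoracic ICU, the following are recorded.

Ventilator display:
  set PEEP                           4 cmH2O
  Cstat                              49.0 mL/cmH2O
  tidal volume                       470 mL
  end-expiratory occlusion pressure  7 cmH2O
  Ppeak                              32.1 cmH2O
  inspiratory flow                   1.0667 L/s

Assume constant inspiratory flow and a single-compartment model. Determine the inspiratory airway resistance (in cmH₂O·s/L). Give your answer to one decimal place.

14.5

Total PEEP = 7 cmH2O (set 4 + intrinsic 3); this is the baseline alveolar pressure.
Equation of motion (constant flow): PIP = Vt/C + R·V̇ + PEEP.
R·V̇ = PIP − Vt/C − PEEP = 32.1 − 470/49.0 − 7 = 32.1 − 9.592 − 7 = 15.508 cmH2O.
R = 15.508 / 1.0667 = 14.538 cmH2O·s/L.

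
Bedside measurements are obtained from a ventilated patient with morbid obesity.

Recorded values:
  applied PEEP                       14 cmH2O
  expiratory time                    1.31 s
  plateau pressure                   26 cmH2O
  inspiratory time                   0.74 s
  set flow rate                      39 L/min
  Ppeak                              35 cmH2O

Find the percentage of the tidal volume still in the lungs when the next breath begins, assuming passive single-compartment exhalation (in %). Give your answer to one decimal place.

9.4

Flow: 39 L/min ÷ 60 = 0.65 L/s.
Vt = flow × Ti = 0.65 L/s × 0.74 s × 1000 mL/L = 481.0 mL.
R = (PIP − Pplat)/V̇ = (35 − 26) / 0.65 = 9.0/0.65 = 13.846 cmH2O·s/L.
C = Vt/(Pplat − PEEP) = 481.0 / (26 − 14) = 481.0/12.0 = 40.083 mL/cmH2O.
τ = R × C = 13.846 × 0.04008 L/cmH2O = 0.5549 s.
Fraction remaining at end-expiration = e^(−Te/τ) = e^(−1.31/0.5549) = 0.09435 → 9.435%.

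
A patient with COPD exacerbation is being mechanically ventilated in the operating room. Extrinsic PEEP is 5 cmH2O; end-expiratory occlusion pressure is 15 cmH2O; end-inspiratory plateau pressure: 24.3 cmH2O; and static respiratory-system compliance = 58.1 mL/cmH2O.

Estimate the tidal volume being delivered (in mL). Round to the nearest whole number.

540

End-expiratory occlusion gives total PEEP = 15 cmH2O (intrinsic PEEP = 15 − 5 = 10). Use total PEEP for the elastic gradient.
Vt = Cstat × (Pplat − PEEPtotal) = 58.1 × (24.3 − 15) = 58.1 × 9.3 = 540.33 mL.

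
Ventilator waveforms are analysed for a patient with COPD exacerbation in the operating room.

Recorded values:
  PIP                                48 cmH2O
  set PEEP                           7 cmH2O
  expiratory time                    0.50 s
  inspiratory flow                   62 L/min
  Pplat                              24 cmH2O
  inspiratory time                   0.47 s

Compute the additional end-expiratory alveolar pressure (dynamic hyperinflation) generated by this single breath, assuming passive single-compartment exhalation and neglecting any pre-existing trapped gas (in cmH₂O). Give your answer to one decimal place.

8.0

Flow: 62 L/min ÷ 60 = 1.0333 L/s.
Vt = flow × Ti = 1.0333 L/s × 0.47 s × 1000 mL/L = 485.65 mL.
R = (PIP − Pplat)/V̇ = (48 − 24) / 1.0333 = 24.0/1.0333 = 23.227 cmH2O·s/L.
C = Vt/(Pplat − PEEP) = 485.65 / (24 − 7) = 485.65/17.0 = 28.568 mL/cmH2O.
τ = R × C = 23.227 × 0.02857 L/cmH2O = 0.6636 s.
Fraction remaining = e^(−Te/τ) = e^(−0.50/0.6636) = 0.4707; trapped volume = 485.65 × 0.4707 = 228.6 mL.
Additional alveolar pressure from trapping ≈ V_trapped / C = 228.6 / 28.568 = 8.002 cmH2O.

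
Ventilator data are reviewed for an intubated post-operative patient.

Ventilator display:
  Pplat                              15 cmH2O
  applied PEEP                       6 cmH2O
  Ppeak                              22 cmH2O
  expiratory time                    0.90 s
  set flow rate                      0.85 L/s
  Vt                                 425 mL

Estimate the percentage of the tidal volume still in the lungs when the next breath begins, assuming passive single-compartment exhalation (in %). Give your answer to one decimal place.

9.9

R = (PIP − Pplat)/V̇ = (22 − 15) / 0.85 = 7.0/0.85 = 8.235 cmH2O·s/L.
C = Vt/(Pplat − PEEP) = 425.0 / (15 − 6) = 425.0/9.0 = 47.222 mL/cmH2O.
τ = R × C = 8.235 × 0.04722 L/cmH2O = 0.3889 s.
Fraction remaining at end-expiration = e^(−Te/τ) = e^(−0.90/0.3889) = 0.09884 → 9.884%.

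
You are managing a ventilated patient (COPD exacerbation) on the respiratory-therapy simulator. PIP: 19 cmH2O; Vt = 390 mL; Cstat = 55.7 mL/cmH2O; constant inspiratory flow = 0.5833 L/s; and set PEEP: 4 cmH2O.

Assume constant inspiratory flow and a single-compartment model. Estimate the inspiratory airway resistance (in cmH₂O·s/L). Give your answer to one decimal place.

Equation of motion (constant flow): PIP = Vt/C + R·V̇ + PEEP.
R·V̇ = PIP − Vt/C − PEEP = 19 − 390/55.7 − 4 = 19 − 7.002 − 4 = 7.998 cmH2O.
R = 7.998 / 0.5833 = 13.712 cmH2O·s/L.

13.7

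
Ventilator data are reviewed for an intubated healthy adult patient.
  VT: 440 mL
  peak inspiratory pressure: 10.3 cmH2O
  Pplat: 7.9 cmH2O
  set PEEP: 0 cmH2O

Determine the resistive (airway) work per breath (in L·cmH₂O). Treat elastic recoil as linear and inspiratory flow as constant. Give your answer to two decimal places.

With constant inspiratory flow the resistive pressure is constant at PIP − Pplat = 10.3 − 7.9 = 2.4 cmH2O, so resistive work = 2.4 × 0.440 = 1.056 L·cmH2O.

1.06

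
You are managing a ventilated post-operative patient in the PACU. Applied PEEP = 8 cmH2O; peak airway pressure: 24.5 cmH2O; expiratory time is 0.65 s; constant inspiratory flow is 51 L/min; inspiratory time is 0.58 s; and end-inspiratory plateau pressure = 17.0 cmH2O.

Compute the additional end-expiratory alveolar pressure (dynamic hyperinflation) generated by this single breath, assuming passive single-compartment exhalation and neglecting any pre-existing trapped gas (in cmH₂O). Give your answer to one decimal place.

2.3

Flow: 51 L/min ÷ 60 = 0.85 L/s.
Vt = flow × Ti = 0.85 L/s × 0.58 s × 1000 mL/L = 493.0 mL.
R = (PIP − Pplat)/V̇ = (24.5 − 17.0) / 0.85 = 7.5/0.85 = 8.824 cmH2O·s/L.
C = Vt/(Pplat − PEEP) = 493.0 / (17.0 − 8) = 493.0/9.0 = 54.778 mL/cmH2O.
τ = R × C = 8.824 × 0.05478 L/cmH2O = 0.4834 s.
Fraction remaining = e^(−Te/τ) = e^(−0.65/0.4834) = 0.2606; trapped volume = 493.0 × 0.2606 = 128.48 mL.
Additional alveolar pressure from trapping ≈ V_trapped / C = 128.48 / 54.778 = 2.345 cmH2O.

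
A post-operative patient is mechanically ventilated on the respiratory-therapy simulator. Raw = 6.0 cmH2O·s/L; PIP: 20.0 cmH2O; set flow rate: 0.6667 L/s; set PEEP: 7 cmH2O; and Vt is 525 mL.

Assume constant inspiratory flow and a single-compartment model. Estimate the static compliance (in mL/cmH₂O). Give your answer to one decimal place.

Equation of motion (constant flow): PIP = Vt/C + R·V̇ + PEEP.
Vt/C = PIP − R·V̇ − PEEP = 20.0 − 6.0×0.6667 − 7 = 20.0 − 4.0 − 7 = 9.0 cmH2O.
C = Vt / 9.0 = 525 / 9.0 = 58.333 mL/cmH2O.

58.3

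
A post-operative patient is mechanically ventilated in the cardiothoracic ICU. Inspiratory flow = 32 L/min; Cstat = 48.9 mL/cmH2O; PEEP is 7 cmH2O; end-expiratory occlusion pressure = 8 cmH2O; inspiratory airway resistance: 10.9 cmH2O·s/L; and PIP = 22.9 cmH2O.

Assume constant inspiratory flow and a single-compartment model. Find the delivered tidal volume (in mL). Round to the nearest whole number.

Flow: 32 L/min ÷ 60 = 0.5333 L/s.
Total PEEP = 8 cmH2O (set 7 + intrinsic 1); this is the baseline alveolar pressure.
Equation of motion (constant flow): PIP = Vt/C + R·V̇ + PEEP.
Vt/C = PIP − R·V̇ − PEEP = 22.9 − 5.813 − 8 = 9.087 cmH2O.
Vt = C × 9.087 = 48.9 × 9.087 = 444.35 mL.

444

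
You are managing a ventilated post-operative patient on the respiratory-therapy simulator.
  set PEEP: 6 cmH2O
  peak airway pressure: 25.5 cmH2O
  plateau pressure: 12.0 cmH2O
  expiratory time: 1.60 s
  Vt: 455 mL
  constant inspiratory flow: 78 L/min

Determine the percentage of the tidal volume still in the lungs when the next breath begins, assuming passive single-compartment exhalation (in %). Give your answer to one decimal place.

13.1

Flow: 78 L/min ÷ 60 = 1.3 L/s.
R = (PIP − Pplat)/V̇ = (25.5 − 12.0) / 1.3 = 13.5/1.3 = 10.385 cmH2O·s/L.
C = Vt/(Pplat − PEEP) = 455.0 / (12.0 − 6) = 455.0/6.0 = 75.833 mL/cmH2O.
τ = R × C = 10.385 × 0.07583 L/cmH2O = 0.7875 s.
Fraction remaining at end-expiration = e^(−Te/τ) = e^(−1.60/0.7875) = 0.1311 → 13.11%.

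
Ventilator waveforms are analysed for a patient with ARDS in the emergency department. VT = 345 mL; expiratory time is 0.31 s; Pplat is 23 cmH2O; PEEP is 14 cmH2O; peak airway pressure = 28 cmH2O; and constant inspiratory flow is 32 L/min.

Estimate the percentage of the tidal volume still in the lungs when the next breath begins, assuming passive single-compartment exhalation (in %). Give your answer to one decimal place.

Flow: 32 L/min ÷ 60 = 0.5333 L/s.
R = (PIP − Pplat)/V̇ = (28 − 23) / 0.5333 = 5.0/0.5333 = 9.376 cmH2O·s/L.
C = Vt/(Pplat − PEEP) = 345.0 / (23 − 14) = 345.0/9.0 = 38.333 mL/cmH2O.
τ = R × C = 9.376 × 0.03833 L/cmH2O = 0.3594 s.
Fraction remaining at end-expiration = e^(−Te/τ) = e^(−0.31/0.3594) = 0.4221 → 42.21%.

42.2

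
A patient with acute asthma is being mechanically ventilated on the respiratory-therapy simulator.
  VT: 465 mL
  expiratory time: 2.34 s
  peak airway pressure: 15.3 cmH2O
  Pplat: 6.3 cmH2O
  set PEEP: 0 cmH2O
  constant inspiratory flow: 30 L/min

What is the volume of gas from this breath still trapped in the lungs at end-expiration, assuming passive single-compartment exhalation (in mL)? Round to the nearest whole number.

Flow: 30 L/min ÷ 60 = 0.5 L/s.
R = (PIP − Pplat)/V̇ = (15.3 − 6.3) / 0.5 = 9.0/0.5 = 18.0 cmH2O·s/L.
C = Vt/(Pplat − PEEP) = 465.0 / (6.3 − 0) = 465.0/6.3 = 73.81 mL/cmH2O.
τ = R × C = 18.0 × 0.07381 L/cmH2O = 1.329 s.
Fraction remaining = e^(−Te/τ) = e^(−2.34/1.329) = 0.1719.
Trapped volume = 465.0 × 0.1719 = 79.934 mL.

80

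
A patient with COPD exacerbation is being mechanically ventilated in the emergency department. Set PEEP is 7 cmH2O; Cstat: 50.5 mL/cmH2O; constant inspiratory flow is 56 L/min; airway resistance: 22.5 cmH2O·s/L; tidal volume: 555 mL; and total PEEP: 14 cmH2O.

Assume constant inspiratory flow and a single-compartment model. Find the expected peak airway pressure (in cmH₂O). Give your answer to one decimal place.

Flow: 56 L/min ÷ 60 = 0.9333 L/s.
Total PEEP = 14 cmH2O (set 7 + intrinsic 7); this is the baseline alveolar pressure.
Equation of motion (constant flow): PIP = Vt/C + R·V̇ + PEEP.
PIP = 555/50.5 + 22.5×0.9333 + 14 = 10.99 + 20.999 + 14 = 45.989 cmH2O.

46.0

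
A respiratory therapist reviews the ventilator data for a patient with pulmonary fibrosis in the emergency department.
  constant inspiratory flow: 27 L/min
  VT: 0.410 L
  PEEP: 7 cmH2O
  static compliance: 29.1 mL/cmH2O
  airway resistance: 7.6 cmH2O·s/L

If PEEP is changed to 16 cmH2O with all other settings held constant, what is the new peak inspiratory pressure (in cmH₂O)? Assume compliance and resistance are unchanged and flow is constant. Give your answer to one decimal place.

33.5

Flow: 27 L/min ÷ 60 = 0.45 L/s.
PIP = Vt/C + R·V̇ + PEEP (constant-flow equation of motion).
Only the baseline term changes: ΔPIP = ΔPEEP = 16 − 7 = 9.0 cmH2O.
Original PIP = 410/29.1 + 7.6×0.45 + 7 = 24.509 cmH2O; new PIP = 24.509 + (9.0) = 33.509 cmH2O.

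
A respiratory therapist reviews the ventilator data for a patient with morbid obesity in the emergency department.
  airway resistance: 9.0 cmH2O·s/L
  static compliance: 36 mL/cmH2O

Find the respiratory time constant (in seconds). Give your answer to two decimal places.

0.32

τ = R × C = 9.0 × 36 mL/cmH2O = 9.0 × 0.036 L/cmH2O = 0.324 s.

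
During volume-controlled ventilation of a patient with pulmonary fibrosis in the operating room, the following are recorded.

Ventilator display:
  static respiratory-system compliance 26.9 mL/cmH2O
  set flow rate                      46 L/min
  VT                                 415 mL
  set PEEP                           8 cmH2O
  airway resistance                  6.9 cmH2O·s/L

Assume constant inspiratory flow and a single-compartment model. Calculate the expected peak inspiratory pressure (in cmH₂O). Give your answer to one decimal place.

Flow: 46 L/min ÷ 60 = 0.7667 L/s.
Equation of motion (constant flow): PIP = Vt/C + R·V̇ + PEEP.
PIP = 415/26.9 + 6.9×0.7667 + 8 = 15.428 + 5.29 + 8 = 28.718 cmH2O.

28.7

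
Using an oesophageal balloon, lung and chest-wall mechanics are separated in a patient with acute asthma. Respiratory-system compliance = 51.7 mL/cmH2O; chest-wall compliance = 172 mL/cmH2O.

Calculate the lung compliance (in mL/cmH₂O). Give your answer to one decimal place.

1/CL = 1/Crs − 1/Ccw.
1/CL = 1/51.7 − 1/172 = 0.01353.
CL = 73.91 mL/cmH2O.

73.9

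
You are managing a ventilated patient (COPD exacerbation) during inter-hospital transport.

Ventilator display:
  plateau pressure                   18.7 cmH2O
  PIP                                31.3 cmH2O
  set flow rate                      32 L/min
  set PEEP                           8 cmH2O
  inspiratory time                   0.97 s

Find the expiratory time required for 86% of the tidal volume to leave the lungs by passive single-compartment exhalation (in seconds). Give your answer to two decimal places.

2.25

Flow: 32 L/min ÷ 60 = 0.5333 L/s.
Vt = flow × Ti = 0.5333 L/s × 0.97 s × 1000 mL/L = 517.3 mL.
R = (PIP − Pplat)/V̇ = (31.3 − 18.7) / 0.5333 = 12.6/0.5333 = 23.626 cmH2O·s/L.
C = Vt/(Pplat − PEEP) = 517.3 / (18.7 − 8) = 517.3/10.7 = 48.346 mL/cmH2O.
τ = R × C = 23.626 × 0.04835 L/cmH2O = 1.142 s.
t = −τ·ln(1 − 0.86) = −1.142·ln(0.14) = 2.245 s.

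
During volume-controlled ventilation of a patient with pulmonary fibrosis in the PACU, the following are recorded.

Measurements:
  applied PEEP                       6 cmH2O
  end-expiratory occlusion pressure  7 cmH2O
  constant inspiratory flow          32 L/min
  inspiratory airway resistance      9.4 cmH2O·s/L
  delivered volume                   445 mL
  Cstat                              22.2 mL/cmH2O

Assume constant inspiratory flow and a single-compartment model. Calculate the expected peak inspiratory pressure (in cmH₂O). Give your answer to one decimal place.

Flow: 32 L/min ÷ 60 = 0.5333 L/s.
Total PEEP = 7 cmH2O (set 6 + intrinsic 1); this is the baseline alveolar pressure.
Equation of motion (constant flow): PIP = Vt/C + R·V̇ + PEEP.
PIP = 445/22.2 + 9.4×0.5333 + 7 = 20.045 + 5.013 + 7 = 32.058 cmH2O.

32.1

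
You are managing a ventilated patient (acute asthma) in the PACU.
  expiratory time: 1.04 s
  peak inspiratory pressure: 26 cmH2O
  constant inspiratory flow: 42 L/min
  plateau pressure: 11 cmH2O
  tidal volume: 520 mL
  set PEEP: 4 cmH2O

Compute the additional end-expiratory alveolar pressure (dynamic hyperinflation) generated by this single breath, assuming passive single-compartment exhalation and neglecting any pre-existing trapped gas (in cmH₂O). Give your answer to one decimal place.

Flow: 42 L/min ÷ 60 = 0.7 L/s.
R = (PIP − Pplat)/V̇ = (26 − 11) / 0.7 = 15.0/0.7 = 21.429 cmH2O·s/L.
C = Vt/(Pplat − PEEP) = 520.0 / (11 − 4) = 520.0/7.0 = 74.286 mL/cmH2O.
τ = R × C = 21.429 × 0.07429 L/cmH2O = 1.592 s.
Fraction remaining = e^(−Te/τ) = e^(−1.04/1.592) = 0.5203; trapped volume = 520.0 × 0.5203 = 270.56 mL.
Additional alveolar pressure from trapping ≈ V_trapped / C = 270.56 / 74.286 = 3.642 cmH2O.

3.6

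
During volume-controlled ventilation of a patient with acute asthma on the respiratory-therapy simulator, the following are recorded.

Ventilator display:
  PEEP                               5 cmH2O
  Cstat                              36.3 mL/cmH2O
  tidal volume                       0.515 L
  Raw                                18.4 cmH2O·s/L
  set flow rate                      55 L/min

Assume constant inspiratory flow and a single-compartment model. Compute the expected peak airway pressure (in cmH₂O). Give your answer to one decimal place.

36.1

Flow: 55 L/min ÷ 60 = 0.9167 L/s.
Equation of motion (constant flow): PIP = Vt/C + R·V̇ + PEEP.
PIP = 515/36.3 + 18.4×0.9167 + 5 = 14.187 + 16.867 + 5 = 36.054 cmH2O.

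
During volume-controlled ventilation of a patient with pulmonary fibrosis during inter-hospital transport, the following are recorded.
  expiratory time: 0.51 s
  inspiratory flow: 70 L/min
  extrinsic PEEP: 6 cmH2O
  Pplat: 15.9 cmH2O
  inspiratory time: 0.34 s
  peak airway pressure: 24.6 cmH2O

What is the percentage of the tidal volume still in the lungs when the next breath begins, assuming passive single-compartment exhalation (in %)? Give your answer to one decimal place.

18.1

Flow: 70 L/min ÷ 60 = 1.1667 L/s.
Vt = flow × Ti = 1.1667 L/s × 0.34 s × 1000 mL/L = 396.68 mL.
R = (PIP − Pplat)/V̇ = (24.6 − 15.9) / 1.1667 = 8.7/1.1667 = 7.457 cmH2O·s/L.
C = Vt/(Pplat − PEEP) = 396.68 / (15.9 − 6) = 396.68/9.9 = 40.069 mL/cmH2O.
τ = R × C = 7.457 × 0.04007 L/cmH2O = 0.2988 s.
Fraction remaining at end-expiration = e^(−Te/τ) = e^(−0.51/0.2988) = 0.1814 → 18.14%.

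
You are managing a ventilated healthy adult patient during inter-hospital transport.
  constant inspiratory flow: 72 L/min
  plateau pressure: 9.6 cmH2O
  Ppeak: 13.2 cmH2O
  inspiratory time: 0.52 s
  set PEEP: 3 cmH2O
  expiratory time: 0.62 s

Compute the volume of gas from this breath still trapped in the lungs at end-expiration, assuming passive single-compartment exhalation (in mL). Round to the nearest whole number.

Flow: 72 L/min ÷ 60 = 1.2 L/s.
Vt = flow × Ti = 1.2 L/s × 0.52 s × 1000 mL/L = 624.0 mL.
R = (PIP − Pplat)/V̇ = (13.2 − 9.6) / 1.2 = 3.6/1.2 = 3.0 cmH2O·s/L.
C = Vt/(Pplat − PEEP) = 624.0 / (9.6 − 3) = 624.0/6.6 = 94.545 mL/cmH2O.
τ = R × C = 3.0 × 0.09455 L/cmH2O = 0.2837 s.
Fraction remaining = e^(−Te/τ) = e^(−0.62/0.2837) = 0.1124.
Trapped volume = 624.0 × 0.1124 = 70.138 mL.

70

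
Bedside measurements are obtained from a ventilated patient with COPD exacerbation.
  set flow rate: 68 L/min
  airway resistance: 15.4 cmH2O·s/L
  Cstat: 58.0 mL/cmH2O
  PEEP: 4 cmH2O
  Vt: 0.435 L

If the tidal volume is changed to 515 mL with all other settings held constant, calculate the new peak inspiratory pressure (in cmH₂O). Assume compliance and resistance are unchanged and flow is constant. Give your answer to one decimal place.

Flow: 68 L/min ÷ 60 = 1.1333 L/s.
PIP = Vt/C + R·V̇ + PEEP (constant-flow equation of motion).
Only the elastic term changes: ΔPIP = ΔVt / C = (515 − 435) / 58.0 = 1.379 cmH2O.
Original PIP = 435/58.0 + 15.4×1.1333 + 4 = 28.953 cmH2O; new PIP = 28.953 + (1.379) = 30.332 cmH2O.

30.3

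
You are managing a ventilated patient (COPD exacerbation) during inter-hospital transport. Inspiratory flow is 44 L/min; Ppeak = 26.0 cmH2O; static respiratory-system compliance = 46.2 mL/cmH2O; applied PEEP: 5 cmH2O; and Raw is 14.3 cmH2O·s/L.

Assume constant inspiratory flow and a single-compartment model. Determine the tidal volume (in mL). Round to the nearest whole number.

Flow: 44 L/min ÷ 60 = 0.7333 L/s.
Equation of motion (constant flow): PIP = Vt/C + R·V̇ + PEEP.
Vt/C = PIP − R·V̇ − PEEP = 26.0 − 10.486 − 5 = 10.514 cmH2O.
Vt = C × 10.514 = 46.2 × 10.514 = 485.75 mL.

486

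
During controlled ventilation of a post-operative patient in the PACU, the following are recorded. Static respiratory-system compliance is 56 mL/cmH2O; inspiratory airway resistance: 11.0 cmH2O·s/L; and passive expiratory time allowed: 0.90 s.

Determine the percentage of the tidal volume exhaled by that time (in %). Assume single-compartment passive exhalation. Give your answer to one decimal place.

τ = R × C = 11.0 × 56 mL/cmH2O = 11.0 × 0.056 L/cmH2O = 0.616 s.
Passive exhalation: V(t)/V₀ = e^(−t/τ) = e^(−0.90/0.616) = 0.232.
Fraction exhaled = 1 − 0.232 = 0.768 → 76.8%.

76.8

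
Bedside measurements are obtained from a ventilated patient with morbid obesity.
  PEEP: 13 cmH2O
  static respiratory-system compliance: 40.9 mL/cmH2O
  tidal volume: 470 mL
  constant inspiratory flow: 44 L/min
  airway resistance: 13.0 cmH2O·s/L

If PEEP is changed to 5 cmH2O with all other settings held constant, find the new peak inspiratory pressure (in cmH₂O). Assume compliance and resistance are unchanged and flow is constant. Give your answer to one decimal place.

26.0

Flow: 44 L/min ÷ 60 = 0.7333 L/s.
PIP = Vt/C + R·V̇ + PEEP (constant-flow equation of motion).
Only the baseline term changes: ΔPIP = ΔPEEP = 5 − 13 = -8.0 cmH2O.
Original PIP = 470/40.9 + 13.0×0.7333 + 13 = 34.024 cmH2O; new PIP = 34.024 + (-8.0) = 26.024 cmH2O.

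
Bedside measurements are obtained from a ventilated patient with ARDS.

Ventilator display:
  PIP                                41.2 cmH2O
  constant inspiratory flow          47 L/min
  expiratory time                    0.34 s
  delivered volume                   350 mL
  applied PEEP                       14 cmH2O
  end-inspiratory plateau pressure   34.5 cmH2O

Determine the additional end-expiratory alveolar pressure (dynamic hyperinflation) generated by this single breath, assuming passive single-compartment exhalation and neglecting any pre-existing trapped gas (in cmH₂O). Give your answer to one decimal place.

Flow: 47 L/min ÷ 60 = 0.7833 L/s.
R = (PIP − Pplat)/V̇ = (41.2 − 34.5) / 0.7833 = 6.7/0.7833 = 8.554 cmH2O·s/L.
C = Vt/(Pplat − PEEP) = 350.0 / (34.5 − 14) = 350.0/20.5 = 17.073 mL/cmH2O.
τ = R × C = 8.554 × 0.01707 L/cmH2O = 0.146 s.
Fraction remaining = e^(−Te/τ) = e^(−0.34/0.146) = 0.09742; trapped volume = 350.0 × 0.09742 = 34.097 mL.
Additional alveolar pressure from trapping ≈ V_trapped / C = 34.097 / 17.073 = 1.997 cmH2O.

2.0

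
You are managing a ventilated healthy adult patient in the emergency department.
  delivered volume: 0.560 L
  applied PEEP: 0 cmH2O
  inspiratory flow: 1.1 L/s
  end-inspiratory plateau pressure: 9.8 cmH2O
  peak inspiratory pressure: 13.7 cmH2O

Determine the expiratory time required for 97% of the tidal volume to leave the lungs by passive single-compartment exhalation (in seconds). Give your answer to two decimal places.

0.71

R = (PIP − Pplat)/V̇ = (13.7 − 9.8) / 1.1 = 3.9/1.1 = 3.545 cmH2O·s/L.
C = Vt/(Pplat − PEEP) = 560.0 / (9.8 − 0) = 560.0/9.8 = 57.143 mL/cmH2O.
τ = R × C = 3.545 × 0.05714 L/cmH2O = 0.2026 s.
t = −τ·ln(1 − 0.97) = −0.2026·ln(0.03) = 0.7104 s.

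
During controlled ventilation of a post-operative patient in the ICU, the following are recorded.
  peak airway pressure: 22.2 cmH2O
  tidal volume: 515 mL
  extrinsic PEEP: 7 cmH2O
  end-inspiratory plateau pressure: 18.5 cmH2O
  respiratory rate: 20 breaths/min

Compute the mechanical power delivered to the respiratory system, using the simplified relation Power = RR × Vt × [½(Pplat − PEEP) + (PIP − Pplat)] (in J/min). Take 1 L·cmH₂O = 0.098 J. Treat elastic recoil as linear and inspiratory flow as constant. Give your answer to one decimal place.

Per-breath work = Vt × [½(Pplat−PEEP) + (PIP−Pplat)] = 0.515 × [0.5×11.5 + 3.7] = 0.515 × 9.45 = 4.867 L·cmH2O.
Power = 20 × 4.867 = 97.34 L·cmH2O/min.
× 0.098 J/(L·cmH2O) → 9.539 J/min.

9.5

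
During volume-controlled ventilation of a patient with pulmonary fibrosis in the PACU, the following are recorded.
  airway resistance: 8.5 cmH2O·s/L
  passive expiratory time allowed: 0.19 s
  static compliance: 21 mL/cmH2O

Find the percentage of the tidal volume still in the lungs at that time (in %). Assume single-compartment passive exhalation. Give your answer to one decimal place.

τ = R × C = 8.5 × 21 mL/cmH2O = 8.5 × 0.021 L/cmH2O = 0.1785 s.
Passive exhalation: V(t)/V₀ = e^(−t/τ) = e^(−0.19/0.1785) = 0.3449.
Fraction remaining = 0.3449 → 34.49%.

34.5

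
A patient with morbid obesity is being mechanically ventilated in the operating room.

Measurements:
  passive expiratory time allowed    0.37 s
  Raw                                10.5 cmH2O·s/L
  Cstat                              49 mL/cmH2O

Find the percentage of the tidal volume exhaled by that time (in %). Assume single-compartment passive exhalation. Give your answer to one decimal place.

51.3

τ = R × C = 10.5 × 49 mL/cmH2O = 10.5 × 0.049 L/cmH2O = 0.5145 s.
Passive exhalation: V(t)/V₀ = e^(−t/τ) = e^(−0.37/0.5145) = 0.4872.
Fraction exhaled = 1 − 0.4872 = 0.5128 → 51.28%.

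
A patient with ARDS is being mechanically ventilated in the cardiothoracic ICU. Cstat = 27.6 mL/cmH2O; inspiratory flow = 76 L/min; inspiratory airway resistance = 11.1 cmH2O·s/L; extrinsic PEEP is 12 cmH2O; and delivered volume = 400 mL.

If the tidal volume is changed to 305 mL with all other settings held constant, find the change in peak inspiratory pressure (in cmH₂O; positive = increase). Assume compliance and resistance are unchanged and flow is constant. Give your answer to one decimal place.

PIP = Vt/C + R·V̇ + PEEP (constant-flow equation of motion).
Only the elastic term changes: ΔPIP = ΔVt / C = (305 − 400) / 27.6 = -3.442 cmH2O.

-3.4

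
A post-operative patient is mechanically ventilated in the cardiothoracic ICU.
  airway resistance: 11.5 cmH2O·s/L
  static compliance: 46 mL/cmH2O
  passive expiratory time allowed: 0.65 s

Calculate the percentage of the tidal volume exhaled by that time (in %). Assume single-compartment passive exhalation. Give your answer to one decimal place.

70.7

τ = R × C = 11.5 × 46 mL/cmH2O = 11.5 × 0.046 L/cmH2O = 0.529 s.
Passive exhalation: V(t)/V₀ = e^(−t/τ) = e^(−0.65/0.529) = 0.2927.
Fraction exhaled = 1 − 0.2927 = 0.7073 → 70.73%.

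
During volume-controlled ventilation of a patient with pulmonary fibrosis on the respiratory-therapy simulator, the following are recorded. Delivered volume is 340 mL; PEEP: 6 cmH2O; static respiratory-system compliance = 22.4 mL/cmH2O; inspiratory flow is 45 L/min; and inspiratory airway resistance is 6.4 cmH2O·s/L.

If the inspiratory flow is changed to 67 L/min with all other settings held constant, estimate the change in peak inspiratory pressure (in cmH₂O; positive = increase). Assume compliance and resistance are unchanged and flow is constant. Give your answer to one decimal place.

2.3

Flow: 45 L/min ÷ 60 = 0.75 L/s.
New flow: 67 L/min ÷ 60 = 1.1167 L/s.
PIP = Vt/C + R·V̇ + PEEP (constant-flow equation of motion).
Only the resistive term changes: ΔPIP = R × ΔV̇ = 6.4 × (1.1167 − 0.75) = 6.4 × 0.3667 = 2.347 cmH2O.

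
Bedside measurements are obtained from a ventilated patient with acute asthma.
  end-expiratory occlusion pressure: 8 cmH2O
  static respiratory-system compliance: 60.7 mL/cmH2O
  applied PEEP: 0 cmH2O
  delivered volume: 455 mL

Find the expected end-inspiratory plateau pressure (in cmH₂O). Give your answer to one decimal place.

15.5

End-expiratory occlusion gives total PEEP = 8 cmH2O (intrinsic PEEP = 8 − 0 = 8). Use total PEEP for the elastic gradient.
Pplat = PEEPtotal + Vt / Cstat = 8 + 455 / 60.7 = 8 + 7.496 = 15.496 cmH2O.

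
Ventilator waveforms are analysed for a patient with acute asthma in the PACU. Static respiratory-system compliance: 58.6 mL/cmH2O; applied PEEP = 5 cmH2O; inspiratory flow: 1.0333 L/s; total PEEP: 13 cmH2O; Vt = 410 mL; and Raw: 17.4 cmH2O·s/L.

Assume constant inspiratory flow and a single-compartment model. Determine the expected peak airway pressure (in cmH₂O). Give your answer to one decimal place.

Total PEEP = 13 cmH2O (set 5 + intrinsic 8); this is the baseline alveolar pressure.
Equation of motion (constant flow): PIP = Vt/C + R·V̇ + PEEP.
PIP = 410/58.6 + 17.4×1.0333 + 13 = 6.997 + 17.979 + 13 = 37.976 cmH2O.

38.0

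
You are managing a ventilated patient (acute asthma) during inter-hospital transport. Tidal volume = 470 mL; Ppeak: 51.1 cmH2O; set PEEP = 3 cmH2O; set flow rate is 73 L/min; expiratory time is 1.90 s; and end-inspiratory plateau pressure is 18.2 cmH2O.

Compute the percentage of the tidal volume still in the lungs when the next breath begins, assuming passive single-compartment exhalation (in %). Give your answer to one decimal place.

Flow: 73 L/min ÷ 60 = 1.2167 L/s.
R = (PIP − Pplat)/V̇ = (51.1 − 18.2) / 1.2167 = 32.9/1.2167 = 27.04 cmH2O·s/L.
C = Vt/(Pplat − PEEP) = 470.0 / (18.2 − 3) = 470.0/15.2 = 30.921 mL/cmH2O.
τ = R × C = 27.04 × 0.03092 L/cmH2O = 0.8361 s.
Fraction remaining at end-expiration = e^(−Te/τ) = e^(−1.90/0.8361) = 0.1031 → 10.31%.

10.3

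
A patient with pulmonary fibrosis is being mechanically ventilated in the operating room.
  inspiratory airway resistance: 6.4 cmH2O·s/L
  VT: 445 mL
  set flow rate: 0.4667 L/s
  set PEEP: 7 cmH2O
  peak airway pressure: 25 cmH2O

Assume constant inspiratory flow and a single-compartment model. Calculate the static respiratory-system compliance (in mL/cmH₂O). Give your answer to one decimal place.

29.6

Equation of motion (constant flow): PIP = Vt/C + R·V̇ + PEEP.
Vt/C = PIP − R·V̇ − PEEP = 25 − 6.4×0.4667 − 7 = 25 − 2.987 − 7 = 15.013 cmH2O.
C = Vt / 15.013 = 445 / 15.013 = 29.641 mL/cmH2O.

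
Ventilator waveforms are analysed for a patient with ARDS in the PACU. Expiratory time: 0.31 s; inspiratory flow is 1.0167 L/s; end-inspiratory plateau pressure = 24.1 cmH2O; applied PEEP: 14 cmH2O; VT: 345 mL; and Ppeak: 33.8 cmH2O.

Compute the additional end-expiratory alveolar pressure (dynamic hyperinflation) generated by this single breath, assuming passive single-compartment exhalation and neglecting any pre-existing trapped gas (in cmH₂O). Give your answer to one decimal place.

R = (PIP − Pplat)/V̇ = (33.8 − 24.1) / 1.0167 = 9.7/1.0167 = 9.541 cmH2O·s/L.
C = Vt/(Pplat − PEEP) = 345.0 / (24.1 − 14) = 345.0/10.1 = 34.158 mL/cmH2O.
τ = R × C = 9.541 × 0.03416 L/cmH2O = 0.3259 s.
Fraction remaining = e^(−Te/τ) = e^(−0.31/0.3259) = 0.3863; trapped volume = 345.0 × 0.3863 = 133.27 mL.
Additional alveolar pressure from trapping ≈ V_trapped / C = 133.27 / 34.158 = 3.902 cmH2O.

3.9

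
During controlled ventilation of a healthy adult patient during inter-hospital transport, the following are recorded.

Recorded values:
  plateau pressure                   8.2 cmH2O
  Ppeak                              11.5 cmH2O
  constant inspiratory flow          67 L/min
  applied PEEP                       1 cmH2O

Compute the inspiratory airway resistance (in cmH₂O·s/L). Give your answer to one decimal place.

3.0

Flow: 67 L/min ÷ 60 = 1.1167 L/s.
Raw = (PIP − Pplat) / flow = (11.5 − 8.2) / 1.1167 = 3.3 / 1.1167 = 2.955 cmH2O·s/L.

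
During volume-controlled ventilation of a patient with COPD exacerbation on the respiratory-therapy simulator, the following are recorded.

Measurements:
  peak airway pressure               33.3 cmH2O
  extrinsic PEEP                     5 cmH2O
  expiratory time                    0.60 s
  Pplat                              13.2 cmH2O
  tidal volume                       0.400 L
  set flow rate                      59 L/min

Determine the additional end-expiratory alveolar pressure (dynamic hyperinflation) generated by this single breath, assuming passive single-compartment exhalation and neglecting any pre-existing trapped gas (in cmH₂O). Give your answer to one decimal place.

4.5

Flow: 59 L/min ÷ 60 = 0.9833 L/s.
R = (PIP − Pplat)/V̇ = (33.3 − 13.2) / 0.9833 = 20.1/0.9833 = 20.441 cmH2O·s/L.
C = Vt/(Pplat − PEEP) = 400.0 / (13.2 − 5) = 400.0/8.2 = 48.78 mL/cmH2O.
τ = R × C = 20.441 × 0.04878 L/cmH2O = 0.9971 s.
Fraction remaining = e^(−Te/τ) = e^(−0.60/0.9971) = 0.5479; trapped volume = 400.0 × 0.5479 = 219.16 mL.
Additional alveolar pressure from trapping ≈ V_trapped / C = 219.16 / 48.78 = 4.493 cmH2O.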